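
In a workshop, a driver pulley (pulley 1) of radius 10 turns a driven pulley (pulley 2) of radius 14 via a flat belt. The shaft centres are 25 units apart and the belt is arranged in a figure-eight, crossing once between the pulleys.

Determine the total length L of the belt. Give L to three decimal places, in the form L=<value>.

crossed belt: β = asin((r1+r2)/C) = asin(24/25) = 73.7398°
wrap1 = wrap2 = π + 2β = 327.4796°
tangent length = C·cosβ = 7.0000
L = (r1+r2)·wrap + 2·C·cosβ = 24·5.7156 + 2·7.0000 = 151.1743

L=151.174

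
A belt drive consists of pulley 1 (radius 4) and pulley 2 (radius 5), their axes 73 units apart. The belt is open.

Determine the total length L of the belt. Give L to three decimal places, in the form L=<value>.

L=174.288

open belt: β = asin((r2−r1)/C) = asin(1/73) = 0.7849°
wrap1 = π − 2β = 178.4302°
wrap2 = π + 2β = 181.5698°
tangent length = C·cosβ = 72.9932
L = r1·wrap1 + r2·wrap2 + 2·C·cosβ = 4·3.1142 + 5·3.1690 + 2·72.9932 = 174.2880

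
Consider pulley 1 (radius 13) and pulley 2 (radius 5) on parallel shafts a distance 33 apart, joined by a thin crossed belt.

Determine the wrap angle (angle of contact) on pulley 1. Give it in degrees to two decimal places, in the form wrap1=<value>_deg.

wrap1=246.11_deg

crossed belt: β = asin((r1+r2)/C) = asin(18/33) = 33.0557°
wrap1 = wrap2 = π + 2β = 246.1115°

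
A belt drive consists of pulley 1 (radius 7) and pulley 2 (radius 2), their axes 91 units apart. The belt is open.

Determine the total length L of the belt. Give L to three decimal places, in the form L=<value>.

open belt: β = asin((r2−r1)/C) = asin(-5/91) = -3.1497°
wrap1 = π − 2β = 186.2994°
wrap2 = π + 2β = 173.7006°
tangent length = C·cosβ = 90.8625
L = r1·wrap1 + r2·wrap2 + 2·C·cosβ = 7·3.2515 + 2·3.0316 + 2·90.8625 = 210.5491

L=210.549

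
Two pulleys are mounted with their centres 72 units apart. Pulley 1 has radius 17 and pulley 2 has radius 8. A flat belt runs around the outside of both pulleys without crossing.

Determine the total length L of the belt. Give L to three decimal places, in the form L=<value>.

L=223.666

open belt: β = asin((r2−r1)/C) = asin(-9/72) = -7.1808°
wrap1 = π − 2β = 194.3615°
wrap2 = π + 2β = 165.6385°
tangent length = C·cosβ = 71.4353
L = r1·wrap1 + r2·wrap2 + 2·C·cosβ = 17·3.3922 + 8·2.8909 + 2·71.4353 = 223.6663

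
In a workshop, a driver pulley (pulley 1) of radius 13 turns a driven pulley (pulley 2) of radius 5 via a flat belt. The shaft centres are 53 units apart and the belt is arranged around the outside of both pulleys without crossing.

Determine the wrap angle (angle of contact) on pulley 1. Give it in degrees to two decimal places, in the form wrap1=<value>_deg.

open belt: β = asin((r2−r1)/C) = asin(-8/53) = -8.6816°
wrap1 = π − 2β = 197.3632°
wrap2 = π + 2β = 162.6368°

wrap1=197.36_deg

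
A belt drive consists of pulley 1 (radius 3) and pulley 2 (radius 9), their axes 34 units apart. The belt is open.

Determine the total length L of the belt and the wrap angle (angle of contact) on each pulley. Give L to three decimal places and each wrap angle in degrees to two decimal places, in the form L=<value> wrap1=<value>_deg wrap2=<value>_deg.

open belt: β = asin((r2−r1)/C) = asin(6/34) = 10.1642°
wrap1 = π − 2β = 159.6715°
wrap2 = π + 2β = 200.3285°
tangent length = C·cosβ = 33.4664
L = r1·wrap1 + r2·wrap2 + 2·C·cosβ = 3·2.7868 + 9·3.4964 + 2·33.4664 = 106.7607

L=106.761 wrap1=159.67_deg wrap2=200.33_deg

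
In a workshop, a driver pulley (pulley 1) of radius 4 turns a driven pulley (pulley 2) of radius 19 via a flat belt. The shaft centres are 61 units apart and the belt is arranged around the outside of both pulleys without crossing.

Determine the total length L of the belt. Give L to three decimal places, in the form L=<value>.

open belt: β = asin((r2−r1)/C) = asin(15/61) = 14.2351°
wrap1 = π − 2β = 151.5298°
wrap2 = π + 2β = 208.4702°
tangent length = C·cosβ = 59.1270
L = r1·wrap1 + r2·wrap2 + 2·C·cosβ = 4·2.6447 + 19·3.6385 + 2·59.1270 = 197.9641

L=197.964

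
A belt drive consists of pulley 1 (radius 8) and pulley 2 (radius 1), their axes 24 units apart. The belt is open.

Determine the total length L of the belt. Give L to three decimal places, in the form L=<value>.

L=78.331

open belt: β = asin((r2−r1)/C) = asin(-7/24) = -16.9578°
wrap1 = π − 2β = 213.9155°
wrap2 = π + 2β = 146.0845°
tangent length = C·cosβ = 22.9565
L = r1·wrap1 + r2·wrap2 + 2·C·cosβ = 8·3.7335 + 1·2.5497 + 2·22.9565 = 78.3309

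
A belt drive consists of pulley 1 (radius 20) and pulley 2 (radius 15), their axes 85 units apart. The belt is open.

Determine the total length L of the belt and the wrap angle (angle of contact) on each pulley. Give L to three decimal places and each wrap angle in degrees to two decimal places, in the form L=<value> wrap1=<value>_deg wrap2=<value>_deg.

L=280.250 wrap1=186.74_deg wrap2=173.26_deg

open belt: β = asin((r2−r1)/C) = asin(-5/85) = -3.3723°
wrap1 = π − 2β = 186.7446°
wrap2 = π + 2β = 173.2554°
tangent length = C·cosβ = 84.8528
L = r1·wrap1 + r2·wrap2 + 2·C·cosβ = 20·3.2593 + 15·3.0239 + 2·84.8528 = 280.2499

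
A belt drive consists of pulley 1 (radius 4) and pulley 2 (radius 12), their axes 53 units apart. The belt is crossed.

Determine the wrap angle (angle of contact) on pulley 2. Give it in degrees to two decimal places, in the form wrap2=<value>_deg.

crossed belt: β = asin((r1+r2)/C) = asin(16/53) = 17.5710°
wrap1 = wrap2 = π + 2β = 215.1419°

wrap2=215.14_deg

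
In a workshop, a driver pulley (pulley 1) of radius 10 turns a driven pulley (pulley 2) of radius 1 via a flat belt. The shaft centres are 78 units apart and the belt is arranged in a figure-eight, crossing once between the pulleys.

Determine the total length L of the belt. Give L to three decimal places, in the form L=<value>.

L=192.111

crossed belt: β = asin((r1+r2)/C) = asin(11/78) = 8.1072°
wrap1 = wrap2 = π + 2β = 196.2144°
tangent length = C·cosβ = 77.2205
L = (r1+r2)·wrap + 2·C·cosβ = 11·3.4246 + 2·77.2205 = 192.1114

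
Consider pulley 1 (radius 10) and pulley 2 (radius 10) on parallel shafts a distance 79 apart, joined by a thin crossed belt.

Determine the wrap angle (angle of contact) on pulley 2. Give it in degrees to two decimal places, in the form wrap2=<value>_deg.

wrap2=209.33_deg

crossed belt: β = asin((r1+r2)/C) = asin(20/79) = 14.6649°
wrap1 = wrap2 = π + 2β = 209.3297°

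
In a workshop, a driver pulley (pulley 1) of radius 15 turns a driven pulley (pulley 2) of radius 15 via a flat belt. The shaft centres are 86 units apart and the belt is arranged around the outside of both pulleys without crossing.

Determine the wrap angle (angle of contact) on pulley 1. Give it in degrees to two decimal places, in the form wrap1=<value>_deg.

open belt: β = asin((r2−r1)/C) = asin(0/86) = 0.0000°
wrap1 = π − 2β = 180.0000°
wrap2 = π + 2β = 180.0000°

wrap1=180.00_deg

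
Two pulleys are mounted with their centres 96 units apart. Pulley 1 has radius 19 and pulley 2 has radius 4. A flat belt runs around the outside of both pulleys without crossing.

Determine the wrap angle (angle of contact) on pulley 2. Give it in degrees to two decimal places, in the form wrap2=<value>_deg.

open belt: β = asin((r2−r1)/C) = asin(-15/96) = -8.9893°
wrap1 = π − 2β = 197.9786°
wrap2 = π + 2β = 162.0214°

wrap2=162.02_deg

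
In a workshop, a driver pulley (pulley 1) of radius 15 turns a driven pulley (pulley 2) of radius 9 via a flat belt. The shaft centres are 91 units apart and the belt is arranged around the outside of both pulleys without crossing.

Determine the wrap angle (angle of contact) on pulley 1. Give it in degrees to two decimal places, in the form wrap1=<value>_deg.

wrap1=187.56_deg

open belt: β = asin((r2−r1)/C) = asin(-6/91) = -3.7805°
wrap1 = π − 2β = 187.5610°
wrap2 = π + 2β = 172.4390°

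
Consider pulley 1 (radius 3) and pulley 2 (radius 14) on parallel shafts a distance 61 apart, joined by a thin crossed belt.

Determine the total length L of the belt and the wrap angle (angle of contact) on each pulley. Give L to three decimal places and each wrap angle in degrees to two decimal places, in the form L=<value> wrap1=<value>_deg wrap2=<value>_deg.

crossed belt: β = asin((r1+r2)/C) = asin(17/61) = 16.1819°
wrap1 = wrap2 = π + 2β = 212.3639°
tangent length = C·cosβ = 58.5833
L = (r1+r2)·wrap + 2·C·cosβ = 17·3.7064 + 2·58.5833 = 180.1762

L=180.176 wrap1=212.36_deg wrap2=212.36_deg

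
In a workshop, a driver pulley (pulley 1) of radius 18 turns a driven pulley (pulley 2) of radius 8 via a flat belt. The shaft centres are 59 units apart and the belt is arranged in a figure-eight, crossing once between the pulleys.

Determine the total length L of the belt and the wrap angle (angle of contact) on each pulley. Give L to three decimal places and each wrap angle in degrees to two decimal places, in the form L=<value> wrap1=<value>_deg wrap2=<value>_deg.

L=211.336 wrap1=232.29_deg wrap2=232.29_deg

crossed belt: β = asin((r1+r2)/C) = asin(26/59) = 26.1471°
wrap1 = wrap2 = π + 2β = 232.2943°
tangent length = C·cosβ = 52.9623
L = (r1+r2)·wrap + 2·C·cosβ = 26·4.0543 + 2·52.9623 = 211.3363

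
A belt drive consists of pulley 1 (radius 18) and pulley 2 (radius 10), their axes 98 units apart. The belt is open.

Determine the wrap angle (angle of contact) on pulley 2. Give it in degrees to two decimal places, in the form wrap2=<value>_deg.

open belt: β = asin((r2−r1)/C) = asin(-8/98) = -4.6824°
wrap1 = π − 2β = 189.3648°
wrap2 = π + 2β = 170.6352°

wrap2=170.64_deg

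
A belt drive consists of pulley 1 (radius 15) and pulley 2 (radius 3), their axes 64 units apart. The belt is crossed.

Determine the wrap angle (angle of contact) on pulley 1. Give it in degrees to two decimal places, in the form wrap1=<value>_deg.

crossed belt: β = asin((r1+r2)/C) = asin(18/64) = 16.3348°
wrap1 = wrap2 = π + 2β = 212.6696°

wrap1=212.67_deg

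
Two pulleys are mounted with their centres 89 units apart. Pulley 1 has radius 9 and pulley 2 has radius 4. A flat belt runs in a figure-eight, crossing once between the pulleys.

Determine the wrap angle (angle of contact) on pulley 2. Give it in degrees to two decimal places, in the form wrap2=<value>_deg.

wrap2=196.80_deg

crossed belt: β = asin((r1+r2)/C) = asin(13/89) = 8.3991°
wrap1 = wrap2 = π + 2β = 196.7982°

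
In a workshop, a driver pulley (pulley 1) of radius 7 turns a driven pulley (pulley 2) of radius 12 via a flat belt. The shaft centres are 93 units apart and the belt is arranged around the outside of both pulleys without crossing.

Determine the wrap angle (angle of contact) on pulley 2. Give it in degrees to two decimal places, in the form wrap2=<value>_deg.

open belt: β = asin((r2−r1)/C) = asin(5/93) = 3.0819°
wrap1 = π − 2β = 173.8362°
wrap2 = π + 2β = 186.1638°

wrap2=186.16_deg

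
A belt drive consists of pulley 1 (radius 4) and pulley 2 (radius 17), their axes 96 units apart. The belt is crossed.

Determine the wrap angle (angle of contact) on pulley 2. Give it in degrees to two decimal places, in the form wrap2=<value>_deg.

wrap2=205.27_deg

crossed belt: β = asin((r1+r2)/C) = asin(21/96) = 12.6356°
wrap1 = wrap2 = π + 2β = 205.2713°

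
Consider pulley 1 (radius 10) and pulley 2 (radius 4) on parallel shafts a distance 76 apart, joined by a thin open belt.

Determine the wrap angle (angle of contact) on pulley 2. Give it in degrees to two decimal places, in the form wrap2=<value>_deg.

wrap2=170.94_deg

open belt: β = asin((r2−r1)/C) = asin(-6/76) = -4.5281°
wrap1 = π − 2β = 189.0561°
wrap2 = π + 2β = 170.9439°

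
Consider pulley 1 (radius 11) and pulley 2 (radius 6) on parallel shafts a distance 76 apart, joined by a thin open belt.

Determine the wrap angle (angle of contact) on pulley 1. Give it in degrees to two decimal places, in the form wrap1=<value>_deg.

wrap1=187.54_deg

open belt: β = asin((r2−r1)/C) = asin(-5/76) = -3.7722°
wrap1 = π − 2β = 187.5444°
wrap2 = π + 2β = 172.4556°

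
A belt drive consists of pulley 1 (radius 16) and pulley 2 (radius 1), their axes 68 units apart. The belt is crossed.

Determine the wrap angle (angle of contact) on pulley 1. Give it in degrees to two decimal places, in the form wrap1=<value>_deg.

wrap1=208.96_deg

crossed belt: β = asin((r1+r2)/C) = asin(17/68) = 14.4775°
wrap1 = wrap2 = π + 2β = 208.9550°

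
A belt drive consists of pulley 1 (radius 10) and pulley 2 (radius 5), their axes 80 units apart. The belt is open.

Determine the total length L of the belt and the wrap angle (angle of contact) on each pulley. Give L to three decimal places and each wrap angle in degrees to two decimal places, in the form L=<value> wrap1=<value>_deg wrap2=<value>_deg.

L=207.436 wrap1=187.17_deg wrap2=172.83_deg

open belt: β = asin((r2−r1)/C) = asin(-5/80) = -3.5833°
wrap1 = π − 2β = 187.1666°
wrap2 = π + 2β = 172.8334°
tangent length = C·cosβ = 79.8436
L = r1·wrap1 + r2·wrap2 + 2·C·cosβ = 10·3.2667 + 5·3.0165 + 2·79.8436 = 207.4365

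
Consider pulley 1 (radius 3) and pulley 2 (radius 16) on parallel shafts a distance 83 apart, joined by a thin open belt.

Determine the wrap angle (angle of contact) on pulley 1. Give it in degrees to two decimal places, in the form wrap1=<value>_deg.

open belt: β = asin((r2−r1)/C) = asin(13/83) = 9.0111°
wrap1 = π − 2β = 161.9777°
wrap2 = π + 2β = 198.0223°

wrap1=161.98_deg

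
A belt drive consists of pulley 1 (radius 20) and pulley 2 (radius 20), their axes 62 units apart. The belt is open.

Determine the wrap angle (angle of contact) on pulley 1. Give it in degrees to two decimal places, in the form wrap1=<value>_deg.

wrap1=180.00_deg

open belt: β = asin((r2−r1)/C) = asin(0/62) = 0.0000°
wrap1 = π − 2β = 180.0000°
wrap2 = π + 2β = 180.0000°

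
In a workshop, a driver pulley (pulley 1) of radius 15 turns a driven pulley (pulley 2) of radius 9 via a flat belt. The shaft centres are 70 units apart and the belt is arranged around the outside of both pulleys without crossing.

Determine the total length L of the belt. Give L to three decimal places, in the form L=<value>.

L=215.913

open belt: β = asin((r2−r1)/C) = asin(-6/70) = -4.9171°
wrap1 = π − 2β = 189.8342°
wrap2 = π + 2β = 170.1658°
tangent length = C·cosβ = 69.7424
L = r1·wrap1 + r2·wrap2 + 2·C·cosβ = 15·3.3132 + 9·2.9700 + 2·69.7424 = 215.9128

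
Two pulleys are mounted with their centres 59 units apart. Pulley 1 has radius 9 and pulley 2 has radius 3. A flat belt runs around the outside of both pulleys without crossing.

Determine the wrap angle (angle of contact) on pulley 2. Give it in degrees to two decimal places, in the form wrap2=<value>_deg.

open belt: β = asin((r2−r1)/C) = asin(-6/59) = -5.8368°
wrap1 = π − 2β = 191.6736°
wrap2 = π + 2β = 168.3264°

wrap2=168.33_deg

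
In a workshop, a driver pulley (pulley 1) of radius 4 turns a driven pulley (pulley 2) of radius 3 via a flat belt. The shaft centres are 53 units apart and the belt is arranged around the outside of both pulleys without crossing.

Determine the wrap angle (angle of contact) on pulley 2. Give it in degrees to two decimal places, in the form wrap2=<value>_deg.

open belt: β = asin((r2−r1)/C) = asin(-1/53) = -1.0811°
wrap1 = π − 2β = 182.1622°
wrap2 = π + 2β = 177.8378°

wrap2=177.84_deg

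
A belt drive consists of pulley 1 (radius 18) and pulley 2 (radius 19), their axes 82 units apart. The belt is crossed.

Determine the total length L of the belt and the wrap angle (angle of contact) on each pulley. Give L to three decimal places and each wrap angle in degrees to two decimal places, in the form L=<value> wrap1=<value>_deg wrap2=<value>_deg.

crossed belt: β = asin((r1+r2)/C) = asin(37/82) = 26.8220°
wrap1 = wrap2 = π + 2β = 233.6439°
tangent length = C·cosβ = 73.1779
L = (r1+r2)·wrap + 2·C·cosβ = 37·4.0779 + 2·73.1779 = 297.2364

L=297.236 wrap1=233.64_deg wrap2=233.64_deg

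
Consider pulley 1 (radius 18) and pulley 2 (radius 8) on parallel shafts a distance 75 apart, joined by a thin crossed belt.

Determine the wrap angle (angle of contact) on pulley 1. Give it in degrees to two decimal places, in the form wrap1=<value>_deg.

crossed belt: β = asin((r1+r2)/C) = asin(26/75) = 20.2836°
wrap1 = wrap2 = π + 2β = 220.5671°

wrap1=220.57_deg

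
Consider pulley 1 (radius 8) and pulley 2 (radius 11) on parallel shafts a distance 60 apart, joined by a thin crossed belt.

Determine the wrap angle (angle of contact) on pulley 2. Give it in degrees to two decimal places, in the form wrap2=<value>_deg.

crossed belt: β = asin((r1+r2)/C) = asin(19/60) = 18.4615°
wrap1 = wrap2 = π + 2β = 216.9229°

wrap2=216.92_deg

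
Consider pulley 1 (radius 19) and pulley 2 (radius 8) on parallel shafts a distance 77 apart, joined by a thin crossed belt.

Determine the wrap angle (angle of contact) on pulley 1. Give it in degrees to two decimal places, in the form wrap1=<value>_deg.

crossed belt: β = asin((r1+r2)/C) = asin(27/77) = 20.5270°
wrap1 = wrap2 = π + 2β = 221.0541°

wrap1=221.05_deg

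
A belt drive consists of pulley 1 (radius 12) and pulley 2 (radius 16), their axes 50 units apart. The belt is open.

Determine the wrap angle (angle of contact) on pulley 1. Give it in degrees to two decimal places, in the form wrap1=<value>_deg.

open belt: β = asin((r2−r1)/C) = asin(4/50) = 4.5886°
wrap1 = π − 2β = 170.8229°
wrap2 = π + 2β = 189.1771°

wrap1=170.82_deg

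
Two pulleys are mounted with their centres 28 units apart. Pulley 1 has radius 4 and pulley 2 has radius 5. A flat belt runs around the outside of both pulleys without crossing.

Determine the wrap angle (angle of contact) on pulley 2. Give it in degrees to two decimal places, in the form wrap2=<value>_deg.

open belt: β = asin((r2−r1)/C) = asin(1/28) = 2.0467°
wrap1 = π − 2β = 175.9066°
wrap2 = π + 2β = 184.0934°

wrap2=184.09_deg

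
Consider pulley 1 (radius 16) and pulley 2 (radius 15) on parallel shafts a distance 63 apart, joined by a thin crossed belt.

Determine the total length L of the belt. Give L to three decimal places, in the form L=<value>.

crossed belt: β = asin((r1+r2)/C) = asin(31/63) = 29.4763°
wrap1 = wrap2 = π + 2β = 238.9526°
tangent length = C·cosβ = 54.8452
L = (r1+r2)·wrap + 2·C·cosβ = 31·4.1705 + 2·54.8452 = 238.9763

L=238.976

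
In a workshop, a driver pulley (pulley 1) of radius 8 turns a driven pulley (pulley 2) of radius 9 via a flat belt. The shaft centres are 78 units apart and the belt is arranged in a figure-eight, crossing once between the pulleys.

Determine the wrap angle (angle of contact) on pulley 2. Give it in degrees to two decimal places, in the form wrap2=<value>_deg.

wrap2=205.18_deg

crossed belt: β = asin((r1+r2)/C) = asin(17/78) = 12.5886°
wrap1 = wrap2 = π + 2β = 205.1772°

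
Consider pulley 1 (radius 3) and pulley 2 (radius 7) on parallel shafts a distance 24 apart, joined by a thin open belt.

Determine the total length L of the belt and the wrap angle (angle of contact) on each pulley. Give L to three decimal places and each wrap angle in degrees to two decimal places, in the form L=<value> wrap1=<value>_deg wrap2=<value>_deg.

open belt: β = asin((r2−r1)/C) = asin(4/24) = 9.5941°
wrap1 = π − 2β = 160.8119°
wrap2 = π + 2β = 199.1881°
tangent length = C·cosβ = 23.6643
L = r1·wrap1 + r2·wrap2 + 2·C·cosβ = 3·2.8067 + 7·3.4765 + 2·23.6643 = 80.0841

L=80.084 wrap1=160.81_deg wrap2=199.19_deg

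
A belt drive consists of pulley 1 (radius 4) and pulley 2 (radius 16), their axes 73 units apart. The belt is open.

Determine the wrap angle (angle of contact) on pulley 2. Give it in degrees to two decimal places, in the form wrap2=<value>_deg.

open belt: β = asin((r2−r1)/C) = asin(12/73) = 9.4614°
wrap1 = π − 2β = 161.0771°
wrap2 = π + 2β = 198.9229°

wrap2=198.92_deg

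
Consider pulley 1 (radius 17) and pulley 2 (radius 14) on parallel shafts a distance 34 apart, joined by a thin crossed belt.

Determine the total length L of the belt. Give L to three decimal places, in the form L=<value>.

L=196.467

crossed belt: β = asin((r1+r2)/C) = asin(31/34) = 65.7504°
wrap1 = wrap2 = π + 2β = 311.5007°
tangent length = C·cosβ = 13.9642
L = (r1+r2)·wrap + 2·C·cosβ = 31·5.4367 + 2·13.9642 = 196.4666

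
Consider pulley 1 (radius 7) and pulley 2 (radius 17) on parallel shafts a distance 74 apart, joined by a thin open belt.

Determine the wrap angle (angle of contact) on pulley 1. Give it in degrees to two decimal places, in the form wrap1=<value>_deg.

open belt: β = asin((r2−r1)/C) = asin(10/74) = 7.7664°
wrap1 = π − 2β = 164.4671°
wrap2 = π + 2β = 195.5329°

wrap1=164.47_deg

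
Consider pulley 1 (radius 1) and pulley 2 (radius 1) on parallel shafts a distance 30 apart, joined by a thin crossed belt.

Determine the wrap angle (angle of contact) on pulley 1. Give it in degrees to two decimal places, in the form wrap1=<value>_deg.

wrap1=187.65_deg

crossed belt: β = asin((r1+r2)/C) = asin(2/30) = 3.8226°
wrap1 = wrap2 = π + 2β = 187.6451°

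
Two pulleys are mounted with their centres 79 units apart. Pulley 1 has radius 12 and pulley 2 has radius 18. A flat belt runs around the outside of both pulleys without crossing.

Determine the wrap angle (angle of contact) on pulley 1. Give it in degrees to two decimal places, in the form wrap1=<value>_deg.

wrap1=171.29_deg

open belt: β = asin((r2−r1)/C) = asin(6/79) = 4.3558°
wrap1 = π − 2β = 171.2885°
wrap2 = π + 2β = 188.7115°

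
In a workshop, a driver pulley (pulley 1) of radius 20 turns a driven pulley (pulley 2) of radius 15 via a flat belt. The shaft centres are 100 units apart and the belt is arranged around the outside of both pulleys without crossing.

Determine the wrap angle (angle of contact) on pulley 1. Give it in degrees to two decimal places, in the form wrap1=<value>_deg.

wrap1=185.73_deg

open belt: β = asin((r2−r1)/C) = asin(-5/100) = -2.8660°
wrap1 = π − 2β = 185.7320°
wrap2 = π + 2β = 174.2680°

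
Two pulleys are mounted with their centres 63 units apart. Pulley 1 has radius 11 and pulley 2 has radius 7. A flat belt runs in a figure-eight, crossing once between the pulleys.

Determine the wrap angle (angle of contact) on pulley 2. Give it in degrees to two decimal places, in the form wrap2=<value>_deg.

crossed belt: β = asin((r1+r2)/C) = asin(18/63) = 16.6015°
wrap1 = wrap2 = π + 2β = 213.2031°

wrap2=213.20_deg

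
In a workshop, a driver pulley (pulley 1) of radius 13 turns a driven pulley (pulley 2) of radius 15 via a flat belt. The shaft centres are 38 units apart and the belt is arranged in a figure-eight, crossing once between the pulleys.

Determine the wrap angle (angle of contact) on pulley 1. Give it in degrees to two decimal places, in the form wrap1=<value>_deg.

wrap1=274.93_deg

crossed belt: β = asin((r1+r2)/C) = asin(28/38) = 47.4631°
wrap1 = wrap2 = π + 2β = 274.9262°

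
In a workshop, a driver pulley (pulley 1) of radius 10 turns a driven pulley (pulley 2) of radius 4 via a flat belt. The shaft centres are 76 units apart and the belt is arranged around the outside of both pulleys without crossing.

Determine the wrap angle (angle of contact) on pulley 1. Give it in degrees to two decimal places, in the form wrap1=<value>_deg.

open belt: β = asin((r2−r1)/C) = asin(-6/76) = -4.5281°
wrap1 = π − 2β = 189.0561°
wrap2 = π + 2β = 170.9439°

wrap1=189.06_deg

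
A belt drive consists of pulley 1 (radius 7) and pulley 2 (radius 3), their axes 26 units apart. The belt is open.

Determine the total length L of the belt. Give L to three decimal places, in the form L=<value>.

L=84.033

open belt: β = asin((r2−r1)/C) = asin(-4/26) = -8.8499°
wrap1 = π − 2β = 197.6998°
wrap2 = π + 2β = 162.3002°
tangent length = C·cosβ = 25.6905
L = r1·wrap1 + r2·wrap2 + 2·C·cosβ = 7·3.4505 + 3·2.8327 + 2·25.6905 = 84.0325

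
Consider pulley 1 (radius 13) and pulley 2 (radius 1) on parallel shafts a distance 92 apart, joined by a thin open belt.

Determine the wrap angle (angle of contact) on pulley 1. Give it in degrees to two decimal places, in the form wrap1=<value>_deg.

wrap1=194.99_deg

open belt: β = asin((r2−r1)/C) = asin(-12/92) = -7.4947°
wrap1 = π − 2β = 194.9894°
wrap2 = π + 2β = 165.0106°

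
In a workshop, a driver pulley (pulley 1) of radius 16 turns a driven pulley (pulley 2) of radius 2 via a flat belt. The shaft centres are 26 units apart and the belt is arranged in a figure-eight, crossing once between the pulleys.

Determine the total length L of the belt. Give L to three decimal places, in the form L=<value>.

L=121.601

crossed belt: β = asin((r1+r2)/C) = asin(18/26) = 43.8131°
wrap1 = wrap2 = π + 2β = 267.6261°
tangent length = C·cosβ = 18.7617
L = (r1+r2)·wrap + 2·C·cosβ = 18·4.6710 + 2·18.7617 = 121.6006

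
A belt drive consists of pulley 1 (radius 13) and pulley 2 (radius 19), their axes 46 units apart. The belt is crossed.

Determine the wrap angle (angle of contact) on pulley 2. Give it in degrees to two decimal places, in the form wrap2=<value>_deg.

wrap2=268.16_deg

crossed belt: β = asin((r1+r2)/C) = asin(32/46) = 44.0792°
wrap1 = wrap2 = π + 2β = 268.1584°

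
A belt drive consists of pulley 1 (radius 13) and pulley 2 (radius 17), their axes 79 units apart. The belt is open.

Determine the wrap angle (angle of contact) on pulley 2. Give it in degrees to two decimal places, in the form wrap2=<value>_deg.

open belt: β = asin((r2−r1)/C) = asin(4/79) = 2.9023°
wrap1 = π − 2β = 174.1954°
wrap2 = π + 2β = 185.8046°

wrap2=185.80_deg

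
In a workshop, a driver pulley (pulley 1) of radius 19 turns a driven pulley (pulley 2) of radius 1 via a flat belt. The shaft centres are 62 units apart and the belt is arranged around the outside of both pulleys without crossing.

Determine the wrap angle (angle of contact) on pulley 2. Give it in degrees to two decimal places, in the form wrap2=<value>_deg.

open belt: β = asin((r2−r1)/C) = asin(-18/62) = -16.8773°
wrap1 = π − 2β = 213.7545°
wrap2 = π + 2β = 146.2455°

wrap2=146.25_deg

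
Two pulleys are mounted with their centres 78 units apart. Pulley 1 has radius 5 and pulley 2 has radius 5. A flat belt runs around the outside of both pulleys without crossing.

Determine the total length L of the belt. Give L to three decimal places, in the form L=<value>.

open belt: β = asin((r2−r1)/C) = asin(0/78) = 0.0000°
wrap1 = π − 2β = 180.0000°
wrap2 = π + 2β = 180.0000°
tangent length = C·cosβ = 78.0000
L = r1·wrap1 + r2·wrap2 + 2·C·cosβ = 5·3.1416 + 5·3.1416 + 2·78.0000 = 187.4159

L=187.416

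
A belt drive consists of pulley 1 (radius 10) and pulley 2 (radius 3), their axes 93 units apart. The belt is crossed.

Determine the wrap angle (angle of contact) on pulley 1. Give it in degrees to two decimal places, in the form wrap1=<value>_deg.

wrap1=196.07_deg

crossed belt: β = asin((r1+r2)/C) = asin(13/93) = 8.0354°
wrap1 = wrap2 = π + 2β = 196.0708°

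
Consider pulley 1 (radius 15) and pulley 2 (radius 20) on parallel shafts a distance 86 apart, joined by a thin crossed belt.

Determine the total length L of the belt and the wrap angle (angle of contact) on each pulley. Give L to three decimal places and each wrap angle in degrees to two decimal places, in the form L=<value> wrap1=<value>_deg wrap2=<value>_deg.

crossed belt: β = asin((r1+r2)/C) = asin(35/86) = 24.0151°
wrap1 = wrap2 = π + 2β = 228.0301°
tangent length = C·cosβ = 78.5557
L = (r1+r2)·wrap + 2·C·cosβ = 35·3.9799 + 2·78.5557 = 296.4071

L=296.407 wrap1=228.03_deg wrap2=228.03_deg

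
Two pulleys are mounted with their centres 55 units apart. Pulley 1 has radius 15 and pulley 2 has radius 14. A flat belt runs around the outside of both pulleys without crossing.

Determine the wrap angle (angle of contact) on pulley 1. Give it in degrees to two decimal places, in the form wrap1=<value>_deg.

open belt: β = asin((r2−r1)/C) = asin(-1/55) = -1.0418°
wrap1 = π − 2β = 182.0836°
wrap2 = π + 2β = 177.9164°

wrap1=182.08_deg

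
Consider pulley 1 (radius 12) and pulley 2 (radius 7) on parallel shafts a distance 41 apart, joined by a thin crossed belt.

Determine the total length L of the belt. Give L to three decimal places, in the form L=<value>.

crossed belt: β = asin((r1+r2)/C) = asin(19/41) = 27.6077°
wrap1 = wrap2 = π + 2β = 235.2153°
tangent length = C·cosβ = 36.3318
L = (r1+r2)·wrap + 2·C·cosβ = 19·4.1053 + 2·36.3318 = 150.6640

L=150.664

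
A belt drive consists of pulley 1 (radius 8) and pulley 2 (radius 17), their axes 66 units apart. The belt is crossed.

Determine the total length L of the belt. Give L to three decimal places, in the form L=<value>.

crossed belt: β = asin((r1+r2)/C) = asin(25/66) = 22.2586°
wrap1 = wrap2 = π + 2β = 224.5172°
tangent length = C·cosβ = 61.0819
L = (r1+r2)·wrap + 2·C·cosβ = 25·3.9186 + 2·61.0819 = 220.1280

L=220.128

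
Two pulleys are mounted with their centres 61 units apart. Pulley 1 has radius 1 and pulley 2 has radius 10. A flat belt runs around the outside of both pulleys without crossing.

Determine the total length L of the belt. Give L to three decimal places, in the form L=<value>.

open belt: β = asin((r2−r1)/C) = asin(9/61) = 8.4844°
wrap1 = π − 2β = 163.0311°
wrap2 = π + 2β = 196.9689°
tangent length = C·cosβ = 60.3324
L = r1·wrap1 + r2·wrap2 + 2·C·cosβ = 1·2.8454 + 10·3.4378 + 2·60.3324 = 157.8878

L=157.888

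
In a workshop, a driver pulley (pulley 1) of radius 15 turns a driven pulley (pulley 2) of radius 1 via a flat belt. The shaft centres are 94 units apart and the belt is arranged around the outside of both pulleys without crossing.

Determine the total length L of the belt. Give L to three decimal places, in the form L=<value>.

open belt: β = asin((r2−r1)/C) = asin(-14/94) = -8.5653°
wrap1 = π − 2β = 197.1306°
wrap2 = π + 2β = 162.8694°
tangent length = C·cosβ = 92.9516
L = r1·wrap1 + r2·wrap2 + 2·C·cosβ = 15·3.4406 + 1·2.8426 + 2·92.9516 = 240.3545

L=240.354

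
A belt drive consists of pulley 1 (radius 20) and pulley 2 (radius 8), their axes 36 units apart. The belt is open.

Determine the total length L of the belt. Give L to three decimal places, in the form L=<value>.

open belt: β = asin((r2−r1)/C) = asin(-12/36) = -19.4712°
wrap1 = π − 2β = 218.9424°
wrap2 = π + 2β = 141.0576°
tangent length = C·cosβ = 33.9411
L = r1·wrap1 + r2·wrap2 + 2·C·cosβ = 20·3.8213 + 8·2.4619 + 2·33.9411 = 164.0029

L=164.003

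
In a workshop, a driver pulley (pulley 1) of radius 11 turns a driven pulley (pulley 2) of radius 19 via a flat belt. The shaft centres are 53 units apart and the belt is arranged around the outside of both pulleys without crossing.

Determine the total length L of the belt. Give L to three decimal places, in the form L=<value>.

open belt: β = asin((r2−r1)/C) = asin(8/53) = 8.6816°
wrap1 = π − 2β = 162.6368°
wrap2 = π + 2β = 197.3632°
tangent length = C·cosβ = 52.3927
L = r1·wrap1 + r2·wrap2 + 2·C·cosβ = 11·2.8385 + 19·3.4446 + 2·52.3927 = 201.4576

L=201.458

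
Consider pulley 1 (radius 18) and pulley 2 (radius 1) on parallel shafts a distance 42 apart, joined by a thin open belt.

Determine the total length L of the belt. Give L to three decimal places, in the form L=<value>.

L=150.670

open belt: β = asin((r2−r1)/C) = asin(-17/42) = -23.8762°
wrap1 = π − 2β = 227.7524°
wrap2 = π + 2β = 132.2476°
tangent length = C·cosβ = 38.4057
L = r1·wrap1 + r2·wrap2 + 2·C·cosβ = 18·3.9750 + 1·2.3082 + 2·38.4057 = 150.6701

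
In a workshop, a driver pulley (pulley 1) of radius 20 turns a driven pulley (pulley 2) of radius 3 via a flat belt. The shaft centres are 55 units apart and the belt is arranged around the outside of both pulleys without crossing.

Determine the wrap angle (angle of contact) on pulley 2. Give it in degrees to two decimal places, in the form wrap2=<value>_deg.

wrap2=143.99_deg

open belt: β = asin((r2−r1)/C) = asin(-17/55) = -18.0045°
wrap1 = π − 2β = 216.0089°
wrap2 = π + 2β = 143.9911°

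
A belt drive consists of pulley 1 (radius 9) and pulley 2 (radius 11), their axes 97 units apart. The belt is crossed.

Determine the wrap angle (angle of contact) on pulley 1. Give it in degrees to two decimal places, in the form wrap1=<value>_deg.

wrap1=203.80_deg

crossed belt: β = asin((r1+r2)/C) = asin(20/97) = 11.8989°
wrap1 = wrap2 = π + 2β = 203.7978°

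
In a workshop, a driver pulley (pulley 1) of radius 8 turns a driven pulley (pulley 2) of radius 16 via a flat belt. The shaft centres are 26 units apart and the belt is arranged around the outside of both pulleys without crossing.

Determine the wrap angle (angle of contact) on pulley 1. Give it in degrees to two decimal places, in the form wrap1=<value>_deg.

open belt: β = asin((r2−r1)/C) = asin(8/26) = 17.9202°
wrap1 = π − 2β = 144.1596°
wrap2 = π + 2β = 215.8404°

wrap1=144.16_deg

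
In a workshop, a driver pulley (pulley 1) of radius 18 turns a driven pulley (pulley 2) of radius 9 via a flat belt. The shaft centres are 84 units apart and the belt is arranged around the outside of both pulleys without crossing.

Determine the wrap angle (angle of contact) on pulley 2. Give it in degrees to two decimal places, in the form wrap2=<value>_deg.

open belt: β = asin((r2−r1)/C) = asin(-9/84) = -6.1506°
wrap1 = π − 2β = 192.3013°
wrap2 = π + 2β = 167.6987°

wrap2=167.70_deg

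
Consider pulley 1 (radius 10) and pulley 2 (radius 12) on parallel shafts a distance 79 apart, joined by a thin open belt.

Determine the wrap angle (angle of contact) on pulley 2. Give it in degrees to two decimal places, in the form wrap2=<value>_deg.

open belt: β = asin((r2−r1)/C) = asin(2/79) = 1.4507°
wrap1 = π − 2β = 177.0986°
wrap2 = π + 2β = 182.9014°

wrap2=182.90_deg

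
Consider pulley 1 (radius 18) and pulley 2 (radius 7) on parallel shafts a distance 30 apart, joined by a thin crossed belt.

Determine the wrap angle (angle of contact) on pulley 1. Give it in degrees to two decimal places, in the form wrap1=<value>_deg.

wrap1=292.89_deg

crossed belt: β = asin((r1+r2)/C) = asin(25/30) = 56.4427°
wrap1 = wrap2 = π + 2β = 292.8854°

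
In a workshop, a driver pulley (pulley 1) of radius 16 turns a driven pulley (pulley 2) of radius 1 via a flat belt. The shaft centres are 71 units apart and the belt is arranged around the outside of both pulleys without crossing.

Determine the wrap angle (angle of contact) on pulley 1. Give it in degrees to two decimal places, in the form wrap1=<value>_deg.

open belt: β = asin((r2−r1)/C) = asin(-15/71) = -12.1966°
wrap1 = π − 2β = 204.3933°
wrap2 = π + 2β = 155.6067°

wrap1=204.39_deg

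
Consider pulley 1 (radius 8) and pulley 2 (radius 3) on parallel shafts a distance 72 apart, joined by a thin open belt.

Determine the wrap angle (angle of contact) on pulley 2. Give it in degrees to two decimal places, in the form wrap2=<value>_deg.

wrap2=172.04_deg

open belt: β = asin((r2−r1)/C) = asin(-5/72) = -3.9821°
wrap1 = π − 2β = 187.9642°
wrap2 = π + 2β = 172.0358°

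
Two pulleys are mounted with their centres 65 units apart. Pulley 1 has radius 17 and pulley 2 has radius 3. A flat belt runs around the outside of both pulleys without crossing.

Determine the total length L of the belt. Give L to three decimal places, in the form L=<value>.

L=195.859

open belt: β = asin((r2−r1)/C) = asin(-14/65) = -12.4381°
wrap1 = π − 2β = 204.8762°
wrap2 = π + 2β = 155.1238°
tangent length = C·cosβ = 63.4744
L = r1·wrap1 + r2·wrap2 + 2·C·cosβ = 17·3.5758 + 3·2.7074 + 2·63.4744 = 195.8591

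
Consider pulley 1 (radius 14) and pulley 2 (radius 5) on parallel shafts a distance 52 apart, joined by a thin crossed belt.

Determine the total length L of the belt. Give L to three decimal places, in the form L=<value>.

L=170.713

crossed belt: β = asin((r1+r2)/C) = asin(19/52) = 21.4313°
wrap1 = wrap2 = π + 2β = 222.8625°
tangent length = C·cosβ = 48.4045
L = (r1+r2)·wrap + 2·C·cosβ = 19·3.8897 + 2·48.4045 = 170.7131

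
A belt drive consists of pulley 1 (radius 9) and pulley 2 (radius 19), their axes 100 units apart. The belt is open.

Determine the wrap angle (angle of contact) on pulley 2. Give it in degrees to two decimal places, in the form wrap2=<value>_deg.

open belt: β = asin((r2−r1)/C) = asin(10/100) = 5.7392°
wrap1 = π − 2β = 168.5217°
wrap2 = π + 2β = 191.4783°

wrap2=191.48_deg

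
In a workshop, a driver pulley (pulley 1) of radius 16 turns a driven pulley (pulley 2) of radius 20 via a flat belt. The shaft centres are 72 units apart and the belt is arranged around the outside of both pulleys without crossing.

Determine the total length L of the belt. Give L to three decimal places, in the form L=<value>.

L=257.320

open belt: β = asin((r2−r1)/C) = asin(4/72) = 3.1847°
wrap1 = π − 2β = 173.6305°
wrap2 = π + 2β = 186.3695°
tangent length = C·cosβ = 71.8888
L = r1·wrap1 + r2·wrap2 + 2·C·cosβ = 16·3.0304 + 20·3.2528 + 2·71.8888 = 257.3196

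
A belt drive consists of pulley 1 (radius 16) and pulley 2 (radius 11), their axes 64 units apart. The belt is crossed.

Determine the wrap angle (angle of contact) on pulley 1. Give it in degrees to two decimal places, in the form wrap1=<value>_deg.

crossed belt: β = asin((r1+r2)/C) = asin(27/64) = 24.9530°
wrap1 = wrap2 = π + 2β = 229.9060°

wrap1=229.91_deg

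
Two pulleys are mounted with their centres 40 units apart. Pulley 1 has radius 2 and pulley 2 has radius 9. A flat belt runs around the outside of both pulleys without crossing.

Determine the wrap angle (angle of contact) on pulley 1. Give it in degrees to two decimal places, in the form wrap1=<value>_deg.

wrap1=159.84_deg

open belt: β = asin((r2−r1)/C) = asin(7/40) = 10.0787°
wrap1 = π − 2β = 159.8427°
wrap2 = π + 2β = 200.1573°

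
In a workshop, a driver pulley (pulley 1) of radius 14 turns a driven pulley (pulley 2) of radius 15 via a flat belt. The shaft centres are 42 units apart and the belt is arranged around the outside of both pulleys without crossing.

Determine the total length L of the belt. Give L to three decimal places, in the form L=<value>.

open belt: β = asin((r2−r1)/C) = asin(1/42) = 1.3643°
wrap1 = π − 2β = 177.2714°
wrap2 = π + 2β = 182.7286°
tangent length = C·cosβ = 41.9881
L = r1·wrap1 + r2·wrap2 + 2·C·cosβ = 14·3.0940 + 15·3.1892 + 2·41.9881 = 175.1300

L=175.130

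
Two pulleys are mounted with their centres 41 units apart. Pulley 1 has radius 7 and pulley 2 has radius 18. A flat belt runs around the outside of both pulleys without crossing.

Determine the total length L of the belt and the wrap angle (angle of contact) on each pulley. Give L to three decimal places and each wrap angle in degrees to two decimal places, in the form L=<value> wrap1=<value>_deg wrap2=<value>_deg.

L=163.509 wrap1=148.87_deg wrap2=211.13_deg

open belt: β = asin((r2−r1)/C) = asin(11/41) = 15.5627°
wrap1 = π − 2β = 148.8746°
wrap2 = π + 2β = 211.1254°
tangent length = C·cosβ = 39.4968
L = r1·wrap1 + r2·wrap2 + 2·C·cosβ = 7·2.5984 + 18·3.6848 + 2·39.4968 = 163.5091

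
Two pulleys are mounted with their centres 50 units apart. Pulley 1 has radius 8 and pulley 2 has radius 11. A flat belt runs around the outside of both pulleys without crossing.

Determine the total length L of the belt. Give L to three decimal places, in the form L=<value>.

open belt: β = asin((r2−r1)/C) = asin(3/50) = 3.4398°
wrap1 = π − 2β = 173.1204°
wrap2 = π + 2β = 186.8796°
tangent length = C·cosβ = 49.9099
L = r1·wrap1 + r2·wrap2 + 2·C·cosβ = 8·3.0215 + 11·3.2617 + 2·49.9099 = 159.8703

L=159.870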